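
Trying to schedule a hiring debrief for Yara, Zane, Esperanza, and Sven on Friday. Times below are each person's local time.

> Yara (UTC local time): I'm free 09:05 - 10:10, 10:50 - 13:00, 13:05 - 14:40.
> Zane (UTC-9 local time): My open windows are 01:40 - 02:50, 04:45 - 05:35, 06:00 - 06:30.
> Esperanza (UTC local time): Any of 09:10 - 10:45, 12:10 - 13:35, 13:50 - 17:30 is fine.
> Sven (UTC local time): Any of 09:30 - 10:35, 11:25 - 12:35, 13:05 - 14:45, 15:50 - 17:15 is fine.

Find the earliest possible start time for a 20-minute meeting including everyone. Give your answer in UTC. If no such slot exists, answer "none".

Yara in UTC: 09:05-10:10, 10:50-13:00, 13:05-14:40.
Zane in UTC: 10:40-11:50, 13:45-14:35, 15:00-15:30 (add 9h to convert from UTC-9).
Esperanza in UTC: 09:10-10:45, 12:10-13:35, 13:50-17:30.
Sven in UTC: 09:30-10:35, 11:25-12:35, 13:05-14:45, 15:50-17:15.
Yara ∩ Zane: 10:50-11:50, 13:45-14:35.
Yara ∩ Zane ∩ Esperanza: 13:50-14:35.
Yara ∩ Zane ∩ Esperanza ∩ Sven: 13:50-14:35.
The first common window of at least 20 minutes is 13:50-14:35, so the earliest start is 13:50.

13:50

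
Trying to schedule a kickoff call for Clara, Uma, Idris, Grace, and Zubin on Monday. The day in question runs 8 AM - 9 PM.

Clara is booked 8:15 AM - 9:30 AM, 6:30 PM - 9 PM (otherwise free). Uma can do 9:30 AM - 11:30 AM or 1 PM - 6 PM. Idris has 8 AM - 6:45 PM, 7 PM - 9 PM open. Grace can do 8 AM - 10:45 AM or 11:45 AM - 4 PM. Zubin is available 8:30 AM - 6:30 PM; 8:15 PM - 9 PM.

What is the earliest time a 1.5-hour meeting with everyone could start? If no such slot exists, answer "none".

13:00

Clara free: 08:00-08:15, 09:30-18:30 (invert busy blocks within the working day).
Uma free: 09:30-11:30, 13:00-18:00.
Idris free: 08:00-18:45, 19:00-21:00.
Grace free: 08:00-10:45, 11:45-16:00.
Zubin free: 08:30-18:30, 20:15-21:00.
Clara ∩ Uma: 09:30-11:30, 13:00-18:00.
Clara ∩ Uma ∩ Idris: 09:30-11:30, 13:00-18:00.
Clara ∩ Uma ∩ Idris ∩ Grace: 09:30-10:45, 13:00-16:00.
Clara ∩ Uma ∩ Idris ∩ Grace ∩ Zubin: 09:30-10:45, 13:00-16:00.
The first common window of at least 90 minutes is 13:00-16:00, so the earliest start is 13:00.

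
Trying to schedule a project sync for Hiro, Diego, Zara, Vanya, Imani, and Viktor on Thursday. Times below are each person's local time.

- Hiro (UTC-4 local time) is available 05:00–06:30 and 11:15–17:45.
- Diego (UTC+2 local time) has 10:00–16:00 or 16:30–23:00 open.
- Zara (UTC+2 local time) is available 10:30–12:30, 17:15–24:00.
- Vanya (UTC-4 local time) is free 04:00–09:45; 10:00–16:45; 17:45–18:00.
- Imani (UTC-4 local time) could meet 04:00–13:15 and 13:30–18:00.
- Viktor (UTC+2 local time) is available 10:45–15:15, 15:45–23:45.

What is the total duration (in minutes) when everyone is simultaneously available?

405

Hiro in UTC: 09:00-10:30, 15:15-21:45 (add 4h to convert from UTC-4).
Diego in UTC: 08:00-14:00, 14:30-21:00 (subtract 2h to convert from UTC+2).
Zara in UTC: 08:30-10:30, 15:15-22:00 (subtract 2h to convert from UTC+2).
Vanya in UTC: 08:00-13:45, 14:00-20:45, 21:45-22:00 (add 4h to convert from UTC-4).
Imani in UTC: 08:00-17:15, 17:30-22:00 (add 4h to convert from UTC-4).
Viktor in UTC: 08:45-13:15, 13:45-21:45 (subtract 2h to convert from UTC+2).
Hiro ∩ Diego: 09:00-10:30, 15:15-21:00.
Hiro ∩ Diego ∩ Zara: 09:00-10:30, 15:15-21:00.
Hiro ∩ Diego ∩ Zara ∩ Vanya: 09:00-10:30, 15:15-20:45.
Hiro ∩ Diego ∩ Zara ∩ Vanya ∩ Imani: 09:00-10:30, 15:15-17:15, 17:30-20:45.
Hiro ∩ Diego ∩ Zara ∩ Vanya ∩ Imani ∩ Viktor: 09:00-10:30, 15:15-17:15, 17:30-20:45.
Summing the common windows: 90 + 120 + 195 = 405 minutes.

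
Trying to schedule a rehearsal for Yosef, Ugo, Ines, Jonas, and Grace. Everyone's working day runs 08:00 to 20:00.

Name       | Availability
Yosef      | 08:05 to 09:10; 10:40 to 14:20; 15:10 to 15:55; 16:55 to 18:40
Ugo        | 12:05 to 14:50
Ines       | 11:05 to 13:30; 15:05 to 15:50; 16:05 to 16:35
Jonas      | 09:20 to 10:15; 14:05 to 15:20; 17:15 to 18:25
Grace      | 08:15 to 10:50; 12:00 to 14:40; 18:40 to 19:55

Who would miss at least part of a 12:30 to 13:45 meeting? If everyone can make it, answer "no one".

Yosef: free for 12:30-13:45. Ugo: free for 12:30-13:45. Ines: not fully free for 12:30-13:45. Jonas: not fully free for 12:30-13:45. Grace: free for 12:30-13:45.

Ines, Jonas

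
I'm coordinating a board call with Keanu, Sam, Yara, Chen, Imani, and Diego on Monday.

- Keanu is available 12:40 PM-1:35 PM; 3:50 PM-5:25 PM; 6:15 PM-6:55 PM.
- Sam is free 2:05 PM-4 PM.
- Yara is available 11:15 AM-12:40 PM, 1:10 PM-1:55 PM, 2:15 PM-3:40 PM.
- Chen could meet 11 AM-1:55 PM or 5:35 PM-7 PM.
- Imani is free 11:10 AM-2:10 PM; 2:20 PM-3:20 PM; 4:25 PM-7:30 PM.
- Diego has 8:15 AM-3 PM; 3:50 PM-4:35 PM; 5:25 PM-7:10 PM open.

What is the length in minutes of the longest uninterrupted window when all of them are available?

0

Keanu ∩ Sam: 15:50-16:00.
Keanu ∩ Sam ∩ Yara: ∅.
Keanu ∩ Sam ∩ Yara ∩ Chen: ∅.
Keanu ∩ Sam ∩ Yara ∩ Chen ∩ Imani: ∅.
Keanu ∩ Sam ∩ Yara ∩ Chen ∩ Imani ∩ Diego: ∅.
There is no time when everyone is free.
No common window exists, so the longest block is 0 minutes.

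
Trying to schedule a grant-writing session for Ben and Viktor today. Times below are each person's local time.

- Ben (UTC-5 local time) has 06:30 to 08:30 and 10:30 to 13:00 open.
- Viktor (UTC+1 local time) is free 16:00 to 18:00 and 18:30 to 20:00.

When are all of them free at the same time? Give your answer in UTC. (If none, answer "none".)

Ben in UTC: 11:30-13:30, 15:30-18:00 (add 5h to convert from UTC-5).
Viktor in UTC: 15:00-17:00, 17:30-19:00 (subtract 1h to convert from UTC+1).
Ben ∩ Viktor: 15:30-17:00, 17:30-18:00.

15:30-17:00, 17:30-18:00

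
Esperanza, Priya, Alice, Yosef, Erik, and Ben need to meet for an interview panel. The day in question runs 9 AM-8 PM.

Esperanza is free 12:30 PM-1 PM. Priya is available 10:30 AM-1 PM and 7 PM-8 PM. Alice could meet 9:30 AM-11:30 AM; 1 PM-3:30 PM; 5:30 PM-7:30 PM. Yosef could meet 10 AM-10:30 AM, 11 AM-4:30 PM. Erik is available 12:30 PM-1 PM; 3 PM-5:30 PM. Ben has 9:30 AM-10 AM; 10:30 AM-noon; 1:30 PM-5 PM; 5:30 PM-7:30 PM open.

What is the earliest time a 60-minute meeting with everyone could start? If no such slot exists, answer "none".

none

Esperanza ∩ Priya: 12:30-13:00.
Esperanza ∩ Priya ∩ Alice: ∅.
Esperanza ∩ Priya ∩ Alice ∩ Yosef: ∅.
Esperanza ∩ Priya ∩ Alice ∩ Yosef ∩ Erik: ∅.
Esperanza ∩ Priya ∩ Alice ∩ Yosef ∩ Erik ∩ Ben: ∅.
There is no time when everyone is free.
No common window is at least 60 minutes long.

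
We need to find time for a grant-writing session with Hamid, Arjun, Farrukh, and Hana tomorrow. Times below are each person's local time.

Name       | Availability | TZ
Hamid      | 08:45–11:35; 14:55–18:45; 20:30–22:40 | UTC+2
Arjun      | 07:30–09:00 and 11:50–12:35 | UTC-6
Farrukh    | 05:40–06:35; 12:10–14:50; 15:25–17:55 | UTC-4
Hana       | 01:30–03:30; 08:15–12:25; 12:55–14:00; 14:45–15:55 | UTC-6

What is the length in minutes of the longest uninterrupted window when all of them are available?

Hamid in UTC: 06:45-09:35, 12:55-16:45, 18:30-20:40 (subtract 2h to convert from UTC+2).
Arjun in UTC: 13:30-15:00, 17:50-18:35 (add 6h to convert from UTC-6).
Farrukh in UTC: 09:40-10:35, 16:10-18:50, 19:25-21:55 (add 4h to convert from UTC-4).
Hana in UTC: 07:30-09:30, 14:15-18:25, 18:55-20:00, 20:45-21:55 (add 6h to convert from UTC-6).
Hamid ∩ Arjun: 13:30-15:00, 18:30-18:35.
Hamid ∩ Arjun ∩ Farrukh: 18:30-18:35.
Hamid ∩ Arjun ∩ Farrukh ∩ Hana: ∅.
There is no time when everyone is free.
No common window exists, so the longest block is 0 minutes.

0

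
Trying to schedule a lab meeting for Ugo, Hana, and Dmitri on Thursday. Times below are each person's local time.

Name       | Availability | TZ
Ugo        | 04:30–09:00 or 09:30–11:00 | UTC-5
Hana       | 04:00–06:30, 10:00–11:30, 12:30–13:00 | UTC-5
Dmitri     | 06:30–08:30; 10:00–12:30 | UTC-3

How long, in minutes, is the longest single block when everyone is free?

120

Ugo in UTC: 09:30-14:00, 14:30-16:00 (add 5h to convert from UTC-5).
Hana in UTC: 09:00-11:30, 15:00-16:30, 17:30-18:00 (add 5h to convert from UTC-5).
Dmitri in UTC: 09:30-11:30, 13:00-15:30 (add 3h to convert from UTC-3).
Ugo ∩ Hana: 09:30-11:30, 15:00-16:00.
Ugo ∩ Hana ∩ Dmitri: 09:30-11:30, 15:00-15:30.
So the common availability across everyone is 09:30-11:30, 15:00-15:30.
The longest is 09:30-11:30 at 120 minutes.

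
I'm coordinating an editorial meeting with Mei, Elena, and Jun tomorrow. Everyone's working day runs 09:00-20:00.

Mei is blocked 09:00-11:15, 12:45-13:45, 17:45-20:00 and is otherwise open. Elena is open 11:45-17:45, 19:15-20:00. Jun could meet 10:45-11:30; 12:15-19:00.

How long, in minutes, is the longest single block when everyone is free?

Mei free: 11:15-12:45, 13:45-17:45 (invert busy blocks within the working day).
Elena free: 11:45-17:45, 19:15-20:00.
Jun free: 10:45-11:30, 12:15-19:00.
Mei ∩ Elena: 11:45-12:45, 13:45-17:45.
Mei ∩ Elena ∩ Jun: 12:15-12:45, 13:45-17:45.
The longest is 13:45-17:45 at 240 minutes.

240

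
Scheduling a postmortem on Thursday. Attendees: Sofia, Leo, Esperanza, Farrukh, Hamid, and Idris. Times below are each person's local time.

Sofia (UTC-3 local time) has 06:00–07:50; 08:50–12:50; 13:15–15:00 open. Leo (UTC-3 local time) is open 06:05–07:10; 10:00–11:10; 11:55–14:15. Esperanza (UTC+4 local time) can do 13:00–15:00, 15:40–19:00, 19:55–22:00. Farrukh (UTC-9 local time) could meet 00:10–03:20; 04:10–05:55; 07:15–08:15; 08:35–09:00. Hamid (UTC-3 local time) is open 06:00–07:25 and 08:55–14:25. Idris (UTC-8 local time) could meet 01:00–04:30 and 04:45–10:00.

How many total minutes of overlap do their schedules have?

180

Sofia in UTC: 09:00-10:50, 11:50-15:50, 16:15-18:00 (add 3h to convert from UTC-3).
Leo in UTC: 09:05-10:10, 13:00-14:10, 14:55-17:15 (add 3h to convert from UTC-3).
Esperanza in UTC: 09:00-11:00, 11:40-15:00, 15:55-18:00 (subtract 4h to convert from UTC+4).
Farrukh in UTC: 09:10-12:20, 13:10-14:55, 16:15-17:15, 17:35-18:00 (add 9h to convert from UTC-9).
Hamid in UTC: 09:00-10:25, 11:55-17:25 (add 3h to convert from UTC-3).
Idris in UTC: 09:00-12:30, 12:45-18:00 (add 8h to convert from UTC-8).
Sofia ∩ Leo: 09:05-10:10, 13:00-14:10, 14:55-15:50, 16:15-17:15.
Sofia ∩ Leo ∩ Esperanza: 09:05-10:10, 13:00-14:10, 14:55-15:00, 16:15-17:15.
Sofia ∩ Leo ∩ Esperanza ∩ Farrukh: 09:10-10:10, 13:10-14:10, 16:15-17:15.
Sofia ∩ Leo ∩ Esperanza ∩ Farrukh ∩ Hamid: 09:10-10:10, 13:10-14:10, 16:15-17:15.
Sofia ∩ Leo ∩ Esperanza ∩ Farrukh ∩ Hamid ∩ Idris: 09:10-10:10, 13:10-14:10, 16:15-17:15.
Summing the common windows: 60 + 60 + 60 = 180 minutes.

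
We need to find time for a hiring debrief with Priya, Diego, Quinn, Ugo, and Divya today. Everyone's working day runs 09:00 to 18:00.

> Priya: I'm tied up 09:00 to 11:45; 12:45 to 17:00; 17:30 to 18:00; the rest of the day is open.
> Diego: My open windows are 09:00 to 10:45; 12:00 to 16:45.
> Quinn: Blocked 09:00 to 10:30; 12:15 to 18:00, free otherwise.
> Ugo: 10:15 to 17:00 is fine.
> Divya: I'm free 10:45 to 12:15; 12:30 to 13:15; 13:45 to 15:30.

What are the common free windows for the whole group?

12:00-12:15

Priya free: 11:45-12:45, 17:00-17:30 (invert busy blocks within the working day).
Diego free: 09:00-10:45, 12:00-16:45.
Quinn free: 10:30-12:15 (invert busy blocks within the working day).
Ugo free: 10:15-17:00.
Divya free: 10:45-12:15, 12:30-13:15, 13:45-15:30.
Priya ∩ Diego: 12:00-12:45.
Priya ∩ Diego ∩ Quinn: 12:00-12:15.
Priya ∩ Diego ∩ Quinn ∩ Ugo: 12:00-12:15.
Priya ∩ Diego ∩ Quinn ∩ Ugo ∩ Divya: 12:00-12:15.
Those are the intersection windows.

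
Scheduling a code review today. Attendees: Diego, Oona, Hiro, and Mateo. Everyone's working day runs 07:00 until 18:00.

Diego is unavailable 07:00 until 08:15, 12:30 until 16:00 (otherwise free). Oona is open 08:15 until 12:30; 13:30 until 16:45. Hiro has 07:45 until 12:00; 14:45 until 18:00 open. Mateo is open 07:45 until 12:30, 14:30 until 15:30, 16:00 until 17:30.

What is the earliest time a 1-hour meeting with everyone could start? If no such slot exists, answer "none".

Diego free: 08:15-12:30, 16:00-18:00 (invert busy blocks within the working day).
Oona free: 08:15-12:30, 13:30-16:45.
Hiro free: 07:45-12:00, 14:45-18:00.
Mateo free: 07:45-12:30, 14:30-15:30, 16:00-17:30.
Diego ∩ Oona: 08:15-12:30, 16:00-16:45.
Diego ∩ Oona ∩ Hiro: 08:15-12:00, 16:00-16:45.
Diego ∩ Oona ∩ Hiro ∩ Mateo: 08:15-12:00, 16:00-16:45.
Those are the intersection windows.
The first common window of at least 60 minutes is 08:15-12:00, so the earliest start is 08:15.

08:15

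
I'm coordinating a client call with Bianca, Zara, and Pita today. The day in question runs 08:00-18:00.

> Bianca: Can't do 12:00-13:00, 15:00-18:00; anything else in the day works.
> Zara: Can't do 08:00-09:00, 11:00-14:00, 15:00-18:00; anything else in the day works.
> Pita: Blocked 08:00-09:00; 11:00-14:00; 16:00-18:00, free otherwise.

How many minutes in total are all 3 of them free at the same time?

180

Bianca free: 08:00-12:00, 13:00-15:00 (invert busy blocks within the working day).
Zara free: 09:00-11:00, 14:00-15:00 (invert busy blocks within the working day).
Pita free: 09:00-11:00, 14:00-16:00 (invert busy blocks within the working day).
Bianca ∩ Zara: 09:00-11:00, 14:00-15:00.
Bianca ∩ Zara ∩ Pita: 09:00-11:00, 14:00-15:00.
So the common availability across everyone is 09:00-11:00, 14:00-15:00.
Summing the common windows: 120 + 60 = 180 minutes.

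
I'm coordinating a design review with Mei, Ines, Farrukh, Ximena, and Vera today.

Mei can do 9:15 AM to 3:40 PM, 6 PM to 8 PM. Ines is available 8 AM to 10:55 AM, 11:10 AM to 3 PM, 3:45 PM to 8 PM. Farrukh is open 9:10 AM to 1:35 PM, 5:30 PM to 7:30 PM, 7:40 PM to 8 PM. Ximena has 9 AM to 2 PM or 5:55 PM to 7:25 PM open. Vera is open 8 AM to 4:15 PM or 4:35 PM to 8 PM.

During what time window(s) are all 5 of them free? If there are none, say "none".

Mei ∩ Ines: 09:15-10:55, 11:10-15:00, 18:00-20:00.
Mei ∩ Ines ∩ Farrukh: 09:15-10:55, 11:10-13:35, 18:00-19:30, 19:40-20:00.
Mei ∩ Ines ∩ Farrukh ∩ Ximena: 09:15-10:55, 11:10-13:35, 18:00-19:25.
Mei ∩ Ines ∩ Farrukh ∩ Ximena ∩ Vera: 09:15-10:55, 11:10-13:35, 18:00-19:25.
So the common availability across everyone is 09:15-10:55, 11:10-13:35, 18:00-19:25.

09:15-10:55, 11:10-13:35, 18:00-19:25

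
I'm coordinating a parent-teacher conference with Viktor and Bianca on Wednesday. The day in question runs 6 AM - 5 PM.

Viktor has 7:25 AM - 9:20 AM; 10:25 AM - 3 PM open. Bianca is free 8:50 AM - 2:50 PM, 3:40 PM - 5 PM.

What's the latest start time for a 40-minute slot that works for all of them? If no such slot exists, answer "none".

14:10

Viktor ∩ Bianca: 08:50-09:20, 10:25-14:50.
So the common availability across everyone is 08:50-09:20, 10:25-14:50.
The last common window of at least 40 minutes is 10:25-14:50; a 40-minute meeting can start as late as 14:10 and still end by 14:50.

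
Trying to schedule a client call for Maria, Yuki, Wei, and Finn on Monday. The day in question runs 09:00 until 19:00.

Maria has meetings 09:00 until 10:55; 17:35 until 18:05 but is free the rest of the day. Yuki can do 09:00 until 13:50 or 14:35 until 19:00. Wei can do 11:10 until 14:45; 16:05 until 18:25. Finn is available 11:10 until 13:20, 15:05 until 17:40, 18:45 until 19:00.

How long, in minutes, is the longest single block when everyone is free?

130

Maria free: 10:55-17:35, 18:05-19:00 (invert busy blocks within the working day).
Yuki free: 09:00-13:50, 14:35-19:00.
Wei free: 11:10-14:45, 16:05-18:25.
Finn free: 11:10-13:20, 15:05-17:40, 18:45-19:00.
Maria ∩ Yuki: 10:55-13:50, 14:35-17:35, 18:05-19:00.
Maria ∩ Yuki ∩ Wei: 11:10-13:50, 14:35-14:45, 16:05-17:35, 18:05-18:25.
Maria ∩ Yuki ∩ Wei ∩ Finn: 11:10-13:20, 16:05-17:35.
The longest is 11:10-13:20 at 130 minutes.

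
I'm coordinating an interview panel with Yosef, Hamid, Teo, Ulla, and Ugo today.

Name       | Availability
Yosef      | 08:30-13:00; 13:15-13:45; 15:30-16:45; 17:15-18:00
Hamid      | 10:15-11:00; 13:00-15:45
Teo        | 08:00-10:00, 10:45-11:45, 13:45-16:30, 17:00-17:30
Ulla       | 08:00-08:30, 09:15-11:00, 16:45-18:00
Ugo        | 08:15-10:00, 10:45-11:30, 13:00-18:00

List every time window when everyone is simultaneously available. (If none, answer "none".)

Yosef ∩ Hamid: 10:15-11:00, 13:15-13:45, 15:30-15:45.
Yosef ∩ Hamid ∩ Teo: 10:45-11:00, 15:30-15:45.
Yosef ∩ Hamid ∩ Teo ∩ Ulla: 10:45-11:00.
Yosef ∩ Hamid ∩ Teo ∩ Ulla ∩ Ugo: 10:45-11:00.

10:45-11:00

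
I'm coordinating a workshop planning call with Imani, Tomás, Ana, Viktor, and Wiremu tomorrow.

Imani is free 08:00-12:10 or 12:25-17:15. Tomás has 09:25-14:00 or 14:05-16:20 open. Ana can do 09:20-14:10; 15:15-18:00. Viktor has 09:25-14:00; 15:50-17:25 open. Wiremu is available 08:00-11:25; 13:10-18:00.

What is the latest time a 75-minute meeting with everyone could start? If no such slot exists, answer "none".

Imani ∩ Tomás: 09:25-12:10, 12:25-14:00, 14:05-16:20.
Imani ∩ Tomás ∩ Ana: 09:25-12:10, 12:25-14:00, 14:05-14:10, 15:15-16:20.
Imani ∩ Tomás ∩ Ana ∩ Viktor: 09:25-12:10, 12:25-14:00, 15:50-16:20.
Imani ∩ Tomás ∩ Ana ∩ Viktor ∩ Wiremu: 09:25-11:25, 13:10-14:00, 15:50-16:20.
So the common availability across everyone is 09:25-11:25, 13:10-14:00, 15:50-16:20.
The last common window of at least 75 minutes is 09:25-11:25; a 75-minute meeting can start as late as 10:10 and still end by 11:25.

10:10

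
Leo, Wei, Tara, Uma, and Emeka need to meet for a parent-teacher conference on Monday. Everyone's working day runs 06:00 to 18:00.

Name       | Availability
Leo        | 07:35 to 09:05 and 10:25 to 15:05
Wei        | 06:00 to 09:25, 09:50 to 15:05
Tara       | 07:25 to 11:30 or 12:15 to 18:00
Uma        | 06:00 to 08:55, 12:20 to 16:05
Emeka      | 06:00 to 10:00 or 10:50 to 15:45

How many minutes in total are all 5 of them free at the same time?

245

Leo ∩ Wei: 07:35-09:05, 10:25-15:05.
Leo ∩ Wei ∩ Tara: 07:35-09:05, 10:25-11:30, 12:15-15:05.
Leo ∩ Wei ∩ Tara ∩ Uma: 07:35-08:55, 12:20-15:05.
Leo ∩ Wei ∩ Tara ∩ Uma ∩ Emeka: 07:35-08:55, 12:20-15:05.
Summing the common windows: 80 + 165 = 245 minutes.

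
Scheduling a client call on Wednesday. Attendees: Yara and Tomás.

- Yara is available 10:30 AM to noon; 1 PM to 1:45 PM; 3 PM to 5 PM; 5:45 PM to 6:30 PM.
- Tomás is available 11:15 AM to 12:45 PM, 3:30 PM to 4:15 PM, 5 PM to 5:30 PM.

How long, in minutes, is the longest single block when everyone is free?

45

Yara ∩ Tomás: 11:15-12:00, 15:30-16:15.
The longest is 11:15-12:00 at 45 minutes.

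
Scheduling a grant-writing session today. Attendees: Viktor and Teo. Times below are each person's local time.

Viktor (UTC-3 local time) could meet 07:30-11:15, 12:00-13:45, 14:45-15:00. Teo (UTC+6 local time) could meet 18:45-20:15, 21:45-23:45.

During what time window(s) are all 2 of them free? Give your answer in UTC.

12:45-14:15, 15:45-16:45

Viktor in UTC: 10:30-14:15, 15:00-16:45, 17:45-18:00 (add 3h to convert from UTC-3).
Teo in UTC: 12:45-14:15, 15:45-17:45 (subtract 6h to convert from UTC+6).
Viktor ∩ Teo: 12:45-14:15, 15:45-16:45.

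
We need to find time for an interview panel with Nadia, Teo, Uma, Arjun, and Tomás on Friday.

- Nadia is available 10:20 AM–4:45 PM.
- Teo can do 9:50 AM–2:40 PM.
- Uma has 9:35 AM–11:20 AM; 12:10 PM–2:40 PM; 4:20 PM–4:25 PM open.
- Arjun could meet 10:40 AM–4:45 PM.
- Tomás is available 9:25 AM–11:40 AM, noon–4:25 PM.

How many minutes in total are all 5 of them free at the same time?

190

Nadia ∩ Teo: 10:20-14:40.
Nadia ∩ Teo ∩ Uma: 10:20-11:20, 12:10-14:40.
Nadia ∩ Teo ∩ Uma ∩ Arjun: 10:40-11:20, 12:10-14:40.
Nadia ∩ Teo ∩ Uma ∩ Arjun ∩ Tomás: 10:40-11:20, 12:10-14:40.
Summing the common windows: 40 + 150 = 190 minutes.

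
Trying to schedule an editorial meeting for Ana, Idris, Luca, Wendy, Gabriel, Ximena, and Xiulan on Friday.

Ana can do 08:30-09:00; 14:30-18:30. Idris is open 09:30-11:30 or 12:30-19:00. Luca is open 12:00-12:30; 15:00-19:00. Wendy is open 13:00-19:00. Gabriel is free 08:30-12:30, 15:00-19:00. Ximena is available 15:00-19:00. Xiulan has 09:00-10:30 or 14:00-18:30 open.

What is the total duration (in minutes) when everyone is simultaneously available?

210

Ana ∩ Idris: 14:30-18:30.
Ana ∩ Idris ∩ Luca: 15:00-18:30.
Ana ∩ Idris ∩ Luca ∩ Wendy: 15:00-18:30.
Ana ∩ Idris ∩ Luca ∩ Wendy ∩ Gabriel: 15:00-18:30.
Ana ∩ Idris ∩ Luca ∩ Wendy ∩ Gabriel ∩ Ximena: 15:00-18:30.
Ana ∩ Idris ∩ Luca ∩ Wendy ∩ Gabriel ∩ Ximena ∩ Xiulan: 15:00-18:30.
That's a single block of 210 minutes.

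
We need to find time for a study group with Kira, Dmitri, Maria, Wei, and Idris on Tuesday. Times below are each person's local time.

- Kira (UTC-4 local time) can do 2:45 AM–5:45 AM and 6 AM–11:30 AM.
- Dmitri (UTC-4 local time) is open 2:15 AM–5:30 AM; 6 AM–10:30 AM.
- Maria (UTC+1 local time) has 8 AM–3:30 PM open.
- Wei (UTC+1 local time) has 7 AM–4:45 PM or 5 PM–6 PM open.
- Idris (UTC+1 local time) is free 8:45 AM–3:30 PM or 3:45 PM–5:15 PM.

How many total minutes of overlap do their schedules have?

375

Kira in UTC: 06:45-09:45, 10:00-15:30 (add 4h to convert from UTC-4).
Dmitri in UTC: 06:15-09:30, 10:00-14:30 (add 4h to convert from UTC-4).
Maria in UTC: 07:00-14:30 (subtract 1h to convert from UTC+1).
Wei in UTC: 06:00-15:45, 16:00-17:00 (subtract 1h to convert from UTC+1).
Idris in UTC: 07:45-14:30, 14:45-16:15 (subtract 1h to convert from UTC+1).
Kira ∩ Dmitri: 06:45-09:30, 10:00-14:30.
Kira ∩ Dmitri ∩ Maria: 07:00-09:30, 10:00-14:30.
Kira ∩ Dmitri ∩ Maria ∩ Wei: 07:00-09:30, 10:00-14:30.
Kira ∩ Dmitri ∩ Maria ∩ Wei ∩ Idris: 07:45-09:30, 10:00-14:30.
Those are the intersection windows.
Summing the common windows: 105 + 270 = 375 minutes.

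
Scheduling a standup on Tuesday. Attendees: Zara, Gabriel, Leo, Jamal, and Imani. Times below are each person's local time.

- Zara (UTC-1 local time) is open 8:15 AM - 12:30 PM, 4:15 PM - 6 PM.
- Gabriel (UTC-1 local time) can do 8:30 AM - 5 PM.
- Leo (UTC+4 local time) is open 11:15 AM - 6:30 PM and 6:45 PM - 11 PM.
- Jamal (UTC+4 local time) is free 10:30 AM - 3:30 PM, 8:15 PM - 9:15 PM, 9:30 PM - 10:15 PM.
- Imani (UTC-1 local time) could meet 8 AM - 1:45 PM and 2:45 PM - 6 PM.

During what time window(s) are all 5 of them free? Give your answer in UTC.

09:30-11:30, 17:30-18:00

Zara in UTC: 09:15-13:30, 17:15-19:00 (add 1h to convert from UTC-1).
Gabriel in UTC: 09:30-18:00 (add 1h to convert from UTC-1).
Leo in UTC: 07:15-14:30, 14:45-19:00 (subtract 4h to convert from UTC+4).
Jamal in UTC: 06:30-11:30, 16:15-17:15, 17:30-18:15 (subtract 4h to convert from UTC+4).
Imani in UTC: 09:00-14:45, 15:45-19:00 (add 1h to convert from UTC-1).
Zara ∩ Gabriel: 09:30-13:30, 17:15-18:00.
Zara ∩ Gabriel ∩ Leo: 09:30-13:30, 17:15-18:00.
Zara ∩ Gabriel ∩ Leo ∩ Jamal: 09:30-11:30, 17:30-18:00.
Zara ∩ Gabriel ∩ Leo ∩ Jamal ∩ Imani: 09:30-11:30, 17:30-18:00.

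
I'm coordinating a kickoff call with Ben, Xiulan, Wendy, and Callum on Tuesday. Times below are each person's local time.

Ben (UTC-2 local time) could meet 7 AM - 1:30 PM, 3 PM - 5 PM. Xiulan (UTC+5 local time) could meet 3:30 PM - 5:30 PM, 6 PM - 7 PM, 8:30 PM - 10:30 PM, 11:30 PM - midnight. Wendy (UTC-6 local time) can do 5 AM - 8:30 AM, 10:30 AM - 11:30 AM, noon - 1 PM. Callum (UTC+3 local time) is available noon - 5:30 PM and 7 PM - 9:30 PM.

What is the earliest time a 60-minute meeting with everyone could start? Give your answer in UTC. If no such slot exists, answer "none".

11:00

Ben in UTC: 09:00-15:30, 17:00-19:00 (add 2h to convert from UTC-2).
Xiulan in UTC: 10:30-12:30, 13:00-14:00, 15:30-17:30, 18:30-19:00 (subtract 5h to convert from UTC+5).
Wendy in UTC: 11:00-14:30, 16:30-17:30, 18:00-19:00 (add 6h to convert from UTC-6).
Callum in UTC: 09:00-14:30, 16:00-18:30 (subtract 3h to convert from UTC+3).
Ben ∩ Xiulan: 10:30-12:30, 13:00-14:00, 17:00-17:30, 18:30-19:00.
Ben ∩ Xiulan ∩ Wendy: 11:00-12:30, 13:00-14:00, 17:00-17:30, 18:30-19:00.
Ben ∩ Xiulan ∩ Wendy ∩ Callum: 11:00-12:30, 13:00-14:00, 17:00-17:30.
The first common window of at least 60 minutes is 11:00-12:30, so the earliest start is 11:00.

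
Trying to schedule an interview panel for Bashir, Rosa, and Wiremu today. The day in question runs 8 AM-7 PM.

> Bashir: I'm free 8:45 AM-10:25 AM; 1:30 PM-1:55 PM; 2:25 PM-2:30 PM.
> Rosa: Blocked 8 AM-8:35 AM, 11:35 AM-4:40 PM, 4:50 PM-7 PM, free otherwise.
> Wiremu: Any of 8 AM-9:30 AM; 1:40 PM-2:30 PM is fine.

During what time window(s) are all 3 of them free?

Bashir free: 08:45-10:25, 13:30-13:55, 14:25-14:30.
Rosa free: 08:35-11:35, 16:40-16:50 (invert busy blocks within the working day).
Wiremu free: 08:00-09:30, 13:40-14:30.
Bashir ∩ Rosa: 08:45-10:25.
Bashir ∩ Rosa ∩ Wiremu: 08:45-09:30.

08:45-09:30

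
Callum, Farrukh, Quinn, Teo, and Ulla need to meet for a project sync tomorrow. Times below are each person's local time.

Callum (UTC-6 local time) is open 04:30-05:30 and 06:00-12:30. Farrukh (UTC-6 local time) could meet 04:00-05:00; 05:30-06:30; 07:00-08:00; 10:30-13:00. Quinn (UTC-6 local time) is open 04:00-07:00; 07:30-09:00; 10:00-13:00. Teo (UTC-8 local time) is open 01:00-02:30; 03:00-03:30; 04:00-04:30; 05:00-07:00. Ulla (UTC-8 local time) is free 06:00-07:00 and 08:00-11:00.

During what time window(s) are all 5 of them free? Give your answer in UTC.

Callum in UTC: 10:30-11:30, 12:00-18:30 (add 6h to convert from UTC-6).
Farrukh in UTC: 10:00-11:00, 11:30-12:30, 13:00-14:00, 16:30-19:00 (add 6h to convert from UTC-6).
Quinn in UTC: 10:00-13:00, 13:30-15:00, 16:00-19:00 (add 6h to convert from UTC-6).
Teo in UTC: 09:00-10:30, 11:00-11:30, 12:00-12:30, 13:00-15:00 (add 8h to convert from UTC-8).
Ulla in UTC: 14:00-15:00, 16:00-19:00 (add 8h to convert from UTC-8).
Callum ∩ Farrukh: 10:30-11:00, 12:00-12:30, 13:00-14:00, 16:30-18:30.
Callum ∩ Farrukh ∩ Quinn: 10:30-11:00, 12:00-12:30, 13:30-14:00, 16:30-18:30.
Callum ∩ Farrukh ∩ Quinn ∩ Teo: 12:00-12:30, 13:30-14:00.
Callum ∩ Farrukh ∩ Quinn ∩ Teo ∩ Ulla: ∅.
There is no time when everyone is free.

none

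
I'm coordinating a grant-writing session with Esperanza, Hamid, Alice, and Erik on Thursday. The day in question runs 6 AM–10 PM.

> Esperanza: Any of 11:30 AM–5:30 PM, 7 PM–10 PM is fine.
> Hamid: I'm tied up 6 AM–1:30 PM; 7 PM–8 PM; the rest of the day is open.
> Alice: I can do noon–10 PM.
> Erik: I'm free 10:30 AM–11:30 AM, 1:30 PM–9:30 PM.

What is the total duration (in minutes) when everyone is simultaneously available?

Esperanza free: 11:30-17:30, 19:00-22:00.
Hamid free: 13:30-19:00, 20:00-22:00 (invert busy blocks within the working day).
Alice free: 12:00-22:00.
Erik free: 10:30-11:30, 13:30-21:30.
Esperanza ∩ Hamid: 13:30-17:30, 20:00-22:00.
Esperanza ∩ Hamid ∩ Alice: 13:30-17:30, 20:00-22:00.
Esperanza ∩ Hamid ∩ Alice ∩ Erik: 13:30-17:30, 20:00-21:30.
Summing the common windows: 240 + 90 = 330 minutes.

330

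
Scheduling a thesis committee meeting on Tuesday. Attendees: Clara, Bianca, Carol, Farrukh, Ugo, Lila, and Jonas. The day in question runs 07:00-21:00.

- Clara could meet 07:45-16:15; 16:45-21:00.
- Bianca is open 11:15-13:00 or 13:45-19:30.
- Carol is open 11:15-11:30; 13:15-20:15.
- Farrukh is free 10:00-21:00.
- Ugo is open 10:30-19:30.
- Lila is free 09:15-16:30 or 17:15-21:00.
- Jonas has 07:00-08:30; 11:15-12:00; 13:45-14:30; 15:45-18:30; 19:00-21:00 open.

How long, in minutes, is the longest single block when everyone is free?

75

Clara ∩ Bianca: 11:15-13:00, 13:45-16:15, 16:45-19:30.
Clara ∩ Bianca ∩ Carol: 11:15-11:30, 13:45-16:15, 16:45-19:30.
Clara ∩ Bianca ∩ Carol ∩ Farrukh: 11:15-11:30, 13:45-16:15, 16:45-19:30.
Clara ∩ Bianca ∩ Carol ∩ Farrukh ∩ Ugo: 11:15-11:30, 13:45-16:15, 16:45-19:30.
Clara ∩ Bianca ∩ Carol ∩ Farrukh ∩ Ugo ∩ Lila: 11:15-11:30, 13:45-16:15, 17:15-19:30.
Clara ∩ Bianca ∩ Carol ∩ Farrukh ∩ Ugo ∩ Lila ∩ Jonas: 11:15-11:30, 13:45-14:30, 15:45-16:15, 17:15-18:30, 19:00-19:30.
The longest is 17:15-18:30 at 75 minutes.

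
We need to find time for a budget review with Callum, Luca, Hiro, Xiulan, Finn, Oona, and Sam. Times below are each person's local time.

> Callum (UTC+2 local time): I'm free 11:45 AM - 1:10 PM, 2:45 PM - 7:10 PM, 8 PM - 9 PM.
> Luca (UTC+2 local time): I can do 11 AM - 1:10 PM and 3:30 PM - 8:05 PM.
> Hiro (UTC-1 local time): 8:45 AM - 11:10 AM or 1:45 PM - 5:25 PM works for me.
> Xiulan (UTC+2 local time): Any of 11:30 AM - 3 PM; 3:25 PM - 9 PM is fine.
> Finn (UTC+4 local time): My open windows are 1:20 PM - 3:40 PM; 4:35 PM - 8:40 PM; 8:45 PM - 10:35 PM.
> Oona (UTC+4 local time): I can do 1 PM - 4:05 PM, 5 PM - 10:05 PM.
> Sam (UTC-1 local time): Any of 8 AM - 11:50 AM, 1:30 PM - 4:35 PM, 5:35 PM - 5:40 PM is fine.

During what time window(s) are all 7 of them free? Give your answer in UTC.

09:45-11:10, 14:45-16:40, 16:45-17:10

Callum in UTC: 09:45-11:10, 12:45-17:10, 18:00-19:00 (subtract 2h to convert from UTC+2).
Luca in UTC: 09:00-11:10, 13:30-18:05 (subtract 2h to convert from UTC+2).
Hiro in UTC: 09:45-12:10, 14:45-18:25 (add 1h to convert from UTC-1).
Xiulan in UTC: 09:30-13:00, 13:25-19:00 (subtract 2h to convert from UTC+2).
Finn in UTC: 09:20-11:40, 12:35-16:40, 16:45-18:35 (subtract 4h to convert from UTC+4).
Oona in UTC: 09:00-12:05, 13:00-18:05 (subtract 4h to convert from UTC+4).
Sam in UTC: 09:00-12:50, 14:30-17:35, 18:35-18:40 (add 1h to convert from UTC-1).
Callum ∩ Luca: 09:45-11:10, 13:30-17:10, 18:00-18:05.
Callum ∩ Luca ∩ Hiro: 09:45-11:10, 14:45-17:10, 18:00-18:05.
Callum ∩ Luca ∩ Hiro ∩ Xiulan: 09:45-11:10, 14:45-17:10, 18:00-18:05.
Callum ∩ Luca ∩ Hiro ∩ Xiulan ∩ Finn: 09:45-11:10, 14:45-16:40, 16:45-17:10, 18:00-18:05.
Callum ∩ Luca ∩ Hiro ∩ Xiulan ∩ Finn ∩ Oona: 09:45-11:10, 14:45-16:40, 16:45-17:10, 18:00-18:05.
Callum ∩ Luca ∩ Hiro ∩ Xiulan ∩ Finn ∩ Oona ∩ Sam: 09:45-11:10, 14:45-16:40, 16:45-17:10.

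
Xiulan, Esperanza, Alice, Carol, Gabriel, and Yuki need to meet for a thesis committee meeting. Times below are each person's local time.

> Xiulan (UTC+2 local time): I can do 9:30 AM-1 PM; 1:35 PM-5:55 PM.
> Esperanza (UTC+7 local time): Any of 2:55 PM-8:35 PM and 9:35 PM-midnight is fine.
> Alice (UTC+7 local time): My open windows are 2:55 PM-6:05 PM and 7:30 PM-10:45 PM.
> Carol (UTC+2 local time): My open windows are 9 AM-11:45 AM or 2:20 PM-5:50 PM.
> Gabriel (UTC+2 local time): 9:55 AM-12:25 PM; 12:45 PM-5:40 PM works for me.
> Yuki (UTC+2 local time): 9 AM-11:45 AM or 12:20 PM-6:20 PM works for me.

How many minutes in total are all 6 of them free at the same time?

Xiulan in UTC: 07:30-11:00, 11:35-15:55 (subtract 2h to convert from UTC+2).
Esperanza in UTC: 07:55-13:35, 14:35-17:00 (subtract 7h to convert from UTC+7).
Alice in UTC: 07:55-11:05, 12:30-15:45 (subtract 7h to convert from UTC+7).
Carol in UTC: 07:00-09:45, 12:20-15:50 (subtract 2h to convert from UTC+2).
Gabriel in UTC: 07:55-10:25, 10:45-15:40 (subtract 2h to convert from UTC+2).
Yuki in UTC: 07:00-09:45, 10:20-16:20 (subtract 2h to convert from UTC+2).
Xiulan ∩ Esperanza: 07:55-11:00, 11:35-13:35, 14:35-15:55.
Xiulan ∩ Esperanza ∩ Alice: 07:55-11:00, 12:30-13:35, 14:35-15:45.
Xiulan ∩ Esperanza ∩ Alice ∩ Carol: 07:55-09:45, 12:30-13:35, 14:35-15:45.
Xiulan ∩ Esperanza ∩ Alice ∩ Carol ∩ Gabriel: 07:55-09:45, 12:30-13:35, 14:35-15:40.
Xiulan ∩ Esperanza ∩ Alice ∩ Carol ∩ Gabriel ∩ Yuki: 07:55-09:45, 12:30-13:35, 14:35-15:40.
Summing the common windows: 110 + 65 + 65 = 240 minutes.

240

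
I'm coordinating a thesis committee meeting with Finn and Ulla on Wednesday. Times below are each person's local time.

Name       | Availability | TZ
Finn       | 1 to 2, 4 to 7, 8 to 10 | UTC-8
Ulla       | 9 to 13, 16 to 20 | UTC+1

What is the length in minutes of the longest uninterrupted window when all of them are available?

120

Finn in UTC: 09:00-10:00, 12:00-15:00, 16:00-18:00 (add 8h to convert from UTC-8).
Ulla in UTC: 08:00-12:00, 15:00-19:00 (subtract 1h to convert from UTC+1).
Finn ∩ Ulla: 09:00-10:00, 16:00-18:00.
The longest is 16:00-18:00 at 120 minutes.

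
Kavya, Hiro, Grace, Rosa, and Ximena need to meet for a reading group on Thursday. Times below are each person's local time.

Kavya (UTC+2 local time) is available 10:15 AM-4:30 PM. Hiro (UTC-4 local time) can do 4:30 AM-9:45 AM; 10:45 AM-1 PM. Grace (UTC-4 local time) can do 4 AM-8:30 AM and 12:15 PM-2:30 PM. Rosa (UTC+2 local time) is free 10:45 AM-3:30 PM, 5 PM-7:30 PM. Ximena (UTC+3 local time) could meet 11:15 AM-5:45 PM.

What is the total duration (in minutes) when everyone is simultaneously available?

225

Kavya in UTC: 08:15-14:30 (subtract 2h to convert from UTC+2).
Hiro in UTC: 08:30-13:45, 14:45-17:00 (add 4h to convert from UTC-4).
Grace in UTC: 08:00-12:30, 16:15-18:30 (add 4h to convert from UTC-4).
Rosa in UTC: 08:45-13:30, 15:00-17:30 (subtract 2h to convert from UTC+2).
Ximena in UTC: 08:15-14:45 (subtract 3h to convert from UTC+3).
Kavya ∩ Hiro: 08:30-13:45.
Kavya ∩ Hiro ∩ Grace: 08:30-12:30.
Kavya ∩ Hiro ∩ Grace ∩ Rosa: 08:45-12:30.
Kavya ∩ Hiro ∩ Grace ∩ Rosa ∩ Ximena: 08:45-12:30.
Those are the intersection windows.
That's a single block of 225 minutes.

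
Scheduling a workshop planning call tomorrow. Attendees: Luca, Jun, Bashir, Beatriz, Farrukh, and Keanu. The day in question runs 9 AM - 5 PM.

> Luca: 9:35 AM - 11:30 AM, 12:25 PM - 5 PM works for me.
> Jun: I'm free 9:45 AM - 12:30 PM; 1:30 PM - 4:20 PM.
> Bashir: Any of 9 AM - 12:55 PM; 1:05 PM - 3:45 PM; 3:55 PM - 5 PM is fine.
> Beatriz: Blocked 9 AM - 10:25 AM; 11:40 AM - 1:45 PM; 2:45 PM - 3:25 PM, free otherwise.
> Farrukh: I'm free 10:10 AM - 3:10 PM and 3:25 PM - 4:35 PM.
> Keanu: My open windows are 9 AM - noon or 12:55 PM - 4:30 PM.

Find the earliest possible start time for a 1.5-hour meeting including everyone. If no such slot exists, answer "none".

none

Luca free: 09:35-11:30, 12:25-17:00.
Jun free: 09:45-12:30, 13:30-16:20.
Bashir free: 09:00-12:55, 13:05-15:45, 15:55-17:00.
Beatriz free: 10:25-11:40, 13:45-14:45, 15:25-17:00 (invert busy blocks within the working day).
Farrukh free: 10:10-15:10, 15:25-16:35.
Keanu free: 09:00-12:00, 12:55-16:30.
Luca ∩ Jun: 09:45-11:30, 12:25-12:30, 13:30-16:20.
Luca ∩ Jun ∩ Bashir: 09:45-11:30, 12:25-12:30, 13:30-15:45, 15:55-16:20.
Luca ∩ Jun ∩ Bashir ∩ Beatriz: 10:25-11:30, 13:45-14:45, 15:25-15:45, 15:55-16:20.
Luca ∩ Jun ∩ Bashir ∩ Beatriz ∩ Farrukh: 10:25-11:30, 13:45-14:45, 15:25-15:45, 15:55-16:20.
Luca ∩ Jun ∩ Bashir ∩ Beatriz ∩ Farrukh ∩ Keanu: 10:25-11:30, 13:45-14:45, 15:25-15:45, 15:55-16:20.
No common window is at least 90 minutes long.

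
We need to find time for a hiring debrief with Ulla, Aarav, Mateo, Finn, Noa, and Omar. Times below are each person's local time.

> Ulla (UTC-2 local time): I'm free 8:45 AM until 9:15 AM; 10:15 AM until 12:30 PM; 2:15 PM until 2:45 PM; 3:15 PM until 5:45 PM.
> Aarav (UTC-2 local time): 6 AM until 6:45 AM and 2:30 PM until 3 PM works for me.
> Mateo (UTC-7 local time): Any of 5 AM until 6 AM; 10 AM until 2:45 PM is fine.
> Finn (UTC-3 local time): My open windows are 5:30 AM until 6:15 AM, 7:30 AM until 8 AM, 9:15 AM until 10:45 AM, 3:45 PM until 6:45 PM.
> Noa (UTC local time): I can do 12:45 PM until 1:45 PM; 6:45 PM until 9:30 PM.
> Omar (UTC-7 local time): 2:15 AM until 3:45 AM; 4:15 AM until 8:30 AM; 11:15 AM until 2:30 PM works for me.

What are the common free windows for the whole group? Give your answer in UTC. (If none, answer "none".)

Ulla in UTC: 10:45-11:15, 12:15-14:30, 16:15-16:45, 17:15-19:45 (add 2h to convert from UTC-2).
Aarav in UTC: 08:00-08:45, 16:30-17:00 (add 2h to convert from UTC-2).
Mateo in UTC: 12:00-13:00, 17:00-21:45 (add 7h to convert from UTC-7).
Finn in UTC: 08:30-09:15, 10:30-11:00, 12:15-13:45, 18:45-21:45 (add 3h to convert from UTC-3).
Noa in UTC: 12:45-13:45, 18:45-21:30.
Omar in UTC: 09:15-10:45, 11:15-15:30, 18:15-21:30 (add 7h to convert from UTC-7).
Ulla ∩ Aarav: 16:30-16:45.
Ulla ∩ Aarav ∩ Mateo: ∅.
Ulla ∩ Aarav ∩ Mateo ∩ Finn: ∅.
Ulla ∩ Aarav ∩ Mateo ∩ Finn ∩ Noa: ∅.
Ulla ∩ Aarav ∩ Mateo ∩ Finn ∩ Noa ∩ Omar: ∅.
There is no time when everyone is free.

none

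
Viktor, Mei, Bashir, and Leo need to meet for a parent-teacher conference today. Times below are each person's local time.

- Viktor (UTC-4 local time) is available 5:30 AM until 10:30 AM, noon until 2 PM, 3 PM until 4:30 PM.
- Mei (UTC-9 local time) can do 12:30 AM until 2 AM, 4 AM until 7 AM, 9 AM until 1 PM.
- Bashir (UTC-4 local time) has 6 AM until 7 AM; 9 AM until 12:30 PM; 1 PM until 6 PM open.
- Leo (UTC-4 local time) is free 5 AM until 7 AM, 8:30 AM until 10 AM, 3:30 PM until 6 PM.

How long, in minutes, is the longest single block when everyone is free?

Viktor in UTC: 09:30-14:30, 16:00-18:00, 19:00-20:30 (add 4h to convert from UTC-4).
Mei in UTC: 09:30-11:00, 13:00-16:00, 18:00-22:00 (add 9h to convert from UTC-9).
Bashir in UTC: 10:00-11:00, 13:00-16:30, 17:00-22:00 (add 4h to convert from UTC-4).
Leo in UTC: 09:00-11:00, 12:30-14:00, 19:30-22:00 (add 4h to convert from UTC-4).
Viktor ∩ Mei: 09:30-11:00, 13:00-14:30, 19:00-20:30.
Viktor ∩ Mei ∩ Bashir: 10:00-11:00, 13:00-14:30, 19:00-20:30.
Viktor ∩ Mei ∩ Bashir ∩ Leo: 10:00-11:00, 13:00-14:00, 19:30-20:30.
Those are the intersection windows.
The longest is 10:00-11:00 at 60 minutes.

60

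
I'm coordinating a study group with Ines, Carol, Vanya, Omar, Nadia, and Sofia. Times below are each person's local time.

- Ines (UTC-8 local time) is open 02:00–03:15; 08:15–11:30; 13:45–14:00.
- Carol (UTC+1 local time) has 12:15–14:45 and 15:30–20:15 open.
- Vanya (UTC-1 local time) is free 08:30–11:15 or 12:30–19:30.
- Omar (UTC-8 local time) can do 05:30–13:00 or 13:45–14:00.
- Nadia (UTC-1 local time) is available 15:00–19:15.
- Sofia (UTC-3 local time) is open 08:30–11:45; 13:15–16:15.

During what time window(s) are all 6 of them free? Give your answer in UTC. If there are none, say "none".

Ines in UTC: 10:00-11:15, 16:15-19:30, 21:45-22:00 (add 8h to convert from UTC-8).
Carol in UTC: 11:15-13:45, 14:30-19:15 (subtract 1h to convert from UTC+1).
Vanya in UTC: 09:30-12:15, 13:30-20:30 (add 1h to convert from UTC-1).
Omar in UTC: 13:30-21:00, 21:45-22:00 (add 8h to convert from UTC-8).
Nadia in UTC: 16:00-20:15 (add 1h to convert from UTC-1).
Sofia in UTC: 11:30-14:45, 16:15-19:15 (add 3h to convert from UTC-3).
Ines ∩ Carol: 16:15-19:15.
Ines ∩ Carol ∩ Vanya: 16:15-19:15.
Ines ∩ Carol ∩ Vanya ∩ Omar: 16:15-19:15.
Ines ∩ Carol ∩ Vanya ∩ Omar ∩ Nadia: 16:15-19:15.
Ines ∩ Carol ∩ Vanya ∩ Omar ∩ Nadia ∩ Sofia: 16:15-19:15.
Those are the intersection windows.

16:15-19:15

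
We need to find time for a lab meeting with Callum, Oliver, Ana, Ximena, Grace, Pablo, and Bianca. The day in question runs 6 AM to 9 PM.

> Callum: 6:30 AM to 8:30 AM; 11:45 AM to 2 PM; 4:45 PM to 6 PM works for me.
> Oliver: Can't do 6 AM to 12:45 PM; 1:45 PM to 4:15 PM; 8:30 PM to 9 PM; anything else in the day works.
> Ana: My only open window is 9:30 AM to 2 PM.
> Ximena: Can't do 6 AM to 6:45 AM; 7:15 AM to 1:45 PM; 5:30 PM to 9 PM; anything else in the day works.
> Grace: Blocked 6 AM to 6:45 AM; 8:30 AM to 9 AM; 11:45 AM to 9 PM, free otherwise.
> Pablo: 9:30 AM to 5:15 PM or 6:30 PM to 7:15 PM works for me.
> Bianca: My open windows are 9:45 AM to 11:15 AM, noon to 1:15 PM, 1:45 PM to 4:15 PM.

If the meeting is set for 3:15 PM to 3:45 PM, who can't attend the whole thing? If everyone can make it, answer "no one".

Callum free: 06:30-08:30, 11:45-14:00, 16:45-18:00.
Oliver free: 12:45-13:45, 16:15-20:30 (invert busy blocks within the working day).
Ana free: 09:30-14:00.
Ximena free: 06:45-07:15, 13:45-17:30 (invert busy blocks within the working day).
Grace free: 06:45-08:30, 09:00-11:45 (invert busy blocks within the working day).
Pablo free: 09:30-17:15, 18:30-19:15.
Bianca free: 09:45-11:15, 12:00-13:15, 13:45-16:15.
Callum: not fully free for 15:15-15:45. Oliver: not fully free for 15:15-15:45. Ana: not fully free for 15:15-15:45. Ximena: free for 15:15-15:45. Grace: not fully free for 15:15-15:45. Pablo: free for 15:15-15:45. Bianca: free for 15:15-15:45.

Ana, Callum, Grace, Oliver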